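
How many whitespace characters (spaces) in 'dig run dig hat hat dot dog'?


\s matches whitespace characters (spaces, tabs, etc.).
Text: 'dig run dig hat hat dot dog'
This text has 7 words separated by spaces.
Number of spaces = number of words - 1 = 7 - 1 = 6

6


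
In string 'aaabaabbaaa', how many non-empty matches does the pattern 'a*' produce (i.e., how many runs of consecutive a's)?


Pattern 'a*' matches zero or more a's. We want non-empty runs of consecutive a's.
String: 'aaabaabbaaa'
Walking through the string to find runs of a's:
  Run 1: positions 0-2 -> 'aaa'
  Run 2: positions 4-5 -> 'aa'
  Run 3: positions 8-10 -> 'aaa'
Non-empty runs found: ['aaa', 'aa', 'aaa']
Count: 3

3


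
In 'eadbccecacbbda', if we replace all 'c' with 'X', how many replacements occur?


re.sub('c', 'X', text) replaces every occurrence of 'c' with 'X'.
Text: 'eadbccecacbbda'
Scanning for 'c':
  pos 4: 'c' -> replacement #1
  pos 5: 'c' -> replacement #2
  pos 7: 'c' -> replacement #3
  pos 9: 'c' -> replacement #4
Total replacements: 4

4


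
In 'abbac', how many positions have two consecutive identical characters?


Looking for consecutive identical characters in 'abbac':
  pos 0-1: 'a' vs 'b' -> different
  pos 1-2: 'b' vs 'b' -> MATCH ('bb')
  pos 2-3: 'b' vs 'a' -> different
  pos 3-4: 'a' vs 'c' -> different
Consecutive identical pairs: ['bb']
Count: 1

1


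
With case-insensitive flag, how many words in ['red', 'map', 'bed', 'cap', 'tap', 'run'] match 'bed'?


Case-insensitive matching: compare each word's lowercase form to 'bed'.
  'red' -> lower='red' -> no
  'map' -> lower='map' -> no
  'bed' -> lower='bed' -> MATCH
  'cap' -> lower='cap' -> no
  'tap' -> lower='tap' -> no
  'run' -> lower='run' -> no
Matches: ['bed']
Count: 1

1


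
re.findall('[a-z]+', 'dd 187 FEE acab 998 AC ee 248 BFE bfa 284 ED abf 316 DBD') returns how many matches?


Pattern '[a-z]+' finds one or more lowercase letters.
Text: 'dd 187 FEE acab 998 AC ee 248 BFE bfa 284 ED abf 316 DBD'
Scanning for matches:
  Match 1: 'dd'
  Match 2: 'acab'
  Match 3: 'ee'
  Match 4: 'bfa'
  Match 5: 'abf'
Total matches: 5

5


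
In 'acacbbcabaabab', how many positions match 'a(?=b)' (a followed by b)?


Lookahead 'a(?=b)' matches 'a' only when followed by 'b'.
String: 'acacbbcabaabab'
Checking each position where char is 'a':
  pos 0: 'a' -> no (next='c')
  pos 2: 'a' -> no (next='c')
  pos 7: 'a' -> MATCH (next='b')
  pos 9: 'a' -> no (next='a')
  pos 10: 'a' -> MATCH (next='b')
  pos 12: 'a' -> MATCH (next='b')
Matching positions: [7, 10, 12]
Count: 3

3


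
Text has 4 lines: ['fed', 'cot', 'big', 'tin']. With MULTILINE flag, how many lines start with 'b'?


With MULTILINE flag, ^ matches the start of each line.
Lines: ['fed', 'cot', 'big', 'tin']
Checking which lines start with 'b':
  Line 1: 'fed' -> no
  Line 2: 'cot' -> no
  Line 3: 'big' -> MATCH
  Line 4: 'tin' -> no
Matching lines: ['big']
Count: 1

1


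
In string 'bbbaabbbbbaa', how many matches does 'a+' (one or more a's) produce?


Pattern 'a+' matches one or more consecutive a's.
String: 'bbbaabbbbbaa'
Scanning for runs of a:
  Match 1: 'aa' (length 2)
  Match 2: 'aa' (length 2)
Total matches: 2

2


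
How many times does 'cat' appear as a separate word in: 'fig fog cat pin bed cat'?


Scanning each word for exact match 'cat':
  Word 1: 'fig' -> no
  Word 2: 'fog' -> no
  Word 3: 'cat' -> MATCH
  Word 4: 'pin' -> no
  Word 5: 'bed' -> no
  Word 6: 'cat' -> MATCH
Total matches: 2

2


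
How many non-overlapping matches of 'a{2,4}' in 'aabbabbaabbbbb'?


Pattern 'a{2,4}' matches between 2 and 4 consecutive a's (greedy).
String: 'aabbabbaabbbbb'
Finding runs of a's and applying greedy matching:
  Run at pos 0: 'aa' (length 2)
  Run at pos 4: 'a' (length 1)
  Run at pos 7: 'aa' (length 2)
Matches: ['aa', 'aa']
Count: 2

2


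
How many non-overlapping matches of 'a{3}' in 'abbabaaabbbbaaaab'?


Pattern 'a{3}' matches exactly 3 consecutive a's (greedy, non-overlapping).
String: 'abbabaaabbbbaaaab'
Scanning for runs of a's:
  Run at pos 0: 'a' (length 1) -> 0 match(es)
  Run at pos 3: 'a' (length 1) -> 0 match(es)
  Run at pos 5: 'aaa' (length 3) -> 1 match(es)
  Run at pos 12: 'aaaa' (length 4) -> 1 match(es)
Matches found: ['aaa', 'aaa']
Total: 2

2


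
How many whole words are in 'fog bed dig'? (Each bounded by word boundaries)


Word boundaries (\b) mark the start/end of each word.
Text: 'fog bed dig'
Splitting by whitespace:
  Word 1: 'fog'
  Word 2: 'bed'
  Word 3: 'dig'
Total whole words: 3

3


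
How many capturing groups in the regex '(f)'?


To count capturing groups, count each '(' that starts a group.
Pattern: '(f)'
Walking through the pattern:
  Position 0: '(' -> group #1
Total capturing groups: 1

1


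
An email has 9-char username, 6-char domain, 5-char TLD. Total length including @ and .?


An email address has format: username@domain.tld
Username length: 9
'@' character: 1
Domain length: 6
'.' character: 1
TLD length: 5
Total = 9 + 1 + 6 + 1 + 5 = 22

22


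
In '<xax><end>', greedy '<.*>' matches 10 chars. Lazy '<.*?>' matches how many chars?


Greedy '<.*>' tries to match as MUCH as possible.
Lazy '<.*?>' tries to match as LITTLE as possible.

String: '<xax><end>'
Greedy '<.*>' starts at first '<' and extends to the LAST '>': '<xax><end>' (10 chars)
Lazy '<.*?>' starts at first '<' and stops at the FIRST '>': '<xax>' (5 chars)

5


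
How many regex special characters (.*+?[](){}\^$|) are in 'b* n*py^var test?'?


Regex special characters are: . * + ? [ ] ( ) { } \ ^ $ |
Scanning 'b* n*py^var test?':
  pos 1: '*' -> SPECIAL
  pos 4: '*' -> SPECIAL
  pos 7: '^' -> SPECIAL
  pos 16: '?' -> SPECIAL
Special chars found: ['*', '*', '^', '?']
Total: 4

4


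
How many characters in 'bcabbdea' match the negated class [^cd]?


Negated class [^cd] matches any char NOT in {c, d}
Scanning 'bcabbdea':
  pos 0: 'b' -> MATCH
  pos 1: 'c' -> no (excluded)
  pos 2: 'a' -> MATCH
  pos 3: 'b' -> MATCH
  pos 4: 'b' -> MATCH
  pos 5: 'd' -> no (excluded)
  pos 6: 'e' -> MATCH
  pos 7: 'a' -> MATCH
Total matches: 6

6


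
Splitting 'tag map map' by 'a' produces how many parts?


Splitting by 'a' breaks the string at each occurrence of the separator.
Text: 'tag map map'
Parts after split:
  Part 1: 't'
  Part 2: 'g m'
  Part 3: 'p m'
  Part 4: 'p'
Total parts: 4

4


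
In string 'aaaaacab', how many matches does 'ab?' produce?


Pattern 'ab?' matches 'a' optionally followed by 'b'.
String: 'aaaaacab'
Scanning left to right for 'a' then checking next char:
  Match 1: 'a' (a not followed by b)
  Match 2: 'a' (a not followed by b)
  Match 3: 'a' (a not followed by b)
  Match 4: 'a' (a not followed by b)
  Match 5: 'a' (a not followed by b)
  Match 6: 'ab' (a followed by b)
Total matches: 6

6


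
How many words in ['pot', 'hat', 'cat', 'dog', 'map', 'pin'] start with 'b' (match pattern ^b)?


Pattern ^b anchors to start of word. Check which words begin with 'b':
  'pot' -> no
  'hat' -> no
  'cat' -> no
  'dog' -> no
  'map' -> no
  'pin' -> no
Matching words: []
Count: 0

0


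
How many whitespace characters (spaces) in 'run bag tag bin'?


\s matches whitespace characters (spaces, tabs, etc.).
Text: 'run bag tag bin'
This text has 4 words separated by spaces.
Number of spaces = number of words - 1 = 4 - 1 = 3

3


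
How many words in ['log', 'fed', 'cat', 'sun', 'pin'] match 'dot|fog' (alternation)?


Alternation 'dot|fog' matches either 'dot' or 'fog'.
Checking each word:
  'log' -> no
  'fed' -> no
  'cat' -> no
  'sun' -> no
  'pin' -> no
Matches: []
Count: 0

0


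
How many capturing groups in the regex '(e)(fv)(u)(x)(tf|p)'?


To count capturing groups, count each '(' that starts a group.
Pattern: '(e)(fv)(u)(x)(tf|p)'
Walking through the pattern:
  Position 0: '(' -> group #1
  Position 3: '(' -> group #2
  Position 7: '(' -> group #3
  Position 10: '(' -> group #4
  Position 13: '(' -> group #5
Total capturing groups: 5

5


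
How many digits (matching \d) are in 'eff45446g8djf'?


\d matches any digit 0-9.
Scanning 'eff45446g8djf':
  pos 3: '4' -> DIGIT
  pos 4: '5' -> DIGIT
  pos 5: '4' -> DIGIT
  pos 6: '4' -> DIGIT
  pos 7: '6' -> DIGIT
  pos 9: '8' -> DIGIT
Digits found: ['4', '5', '4', '4', '6', '8']
Total: 6

6


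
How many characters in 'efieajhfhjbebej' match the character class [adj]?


Character class [adj] matches any of: {a, d, j}
Scanning string 'efieajhfhjbebej' character by character:
  pos 0: 'e' -> no
  pos 1: 'f' -> no
  pos 2: 'i' -> no
  pos 3: 'e' -> no
  pos 4: 'a' -> MATCH
  pos 5: 'j' -> MATCH
  pos 6: 'h' -> no
  pos 7: 'f' -> no
  pos 8: 'h' -> no
  pos 9: 'j' -> MATCH
  pos 10: 'b' -> no
  pos 11: 'e' -> no
  pos 12: 'b' -> no
  pos 13: 'e' -> no
  pos 14: 'j' -> MATCH
Total matches: 4

4


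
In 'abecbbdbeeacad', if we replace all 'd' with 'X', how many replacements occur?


re.sub('d', 'X', text) replaces every occurrence of 'd' with 'X'.
Text: 'abecbbdbeeacad'
Scanning for 'd':
  pos 6: 'd' -> replacement #1
  pos 13: 'd' -> replacement #2
Total replacements: 2

2


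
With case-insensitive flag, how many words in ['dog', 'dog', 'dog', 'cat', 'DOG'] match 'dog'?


Case-insensitive matching: compare each word's lowercase form to 'dog'.
  'dog' -> lower='dog' -> MATCH
  'dog' -> lower='dog' -> MATCH
  'dog' -> lower='dog' -> MATCH
  'cat' -> lower='cat' -> no
  'DOG' -> lower='dog' -> MATCH
Matches: ['dog', 'dog', 'dog', 'DOG']
Count: 4

4


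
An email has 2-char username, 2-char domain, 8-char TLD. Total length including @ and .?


An email address has format: username@domain.tld
Username length: 2
'@' character: 1
Domain length: 2
'.' character: 1
TLD length: 8
Total = 2 + 1 + 2 + 1 + 8 = 14

14


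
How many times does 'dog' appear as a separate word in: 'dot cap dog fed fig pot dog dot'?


Scanning each word for exact match 'dog':
  Word 1: 'dot' -> no
  Word 2: 'cap' -> no
  Word 3: 'dog' -> MATCH
  Word 4: 'fed' -> no
  Word 5: 'fig' -> no
  Word 6: 'pot' -> no
  Word 7: 'dog' -> MATCH
  Word 8: 'dot' -> no
Total matches: 2

2


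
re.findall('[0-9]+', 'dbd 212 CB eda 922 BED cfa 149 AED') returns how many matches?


Pattern '[0-9]+' finds one or more digits.
Text: 'dbd 212 CB eda 922 BED cfa 149 AED'
Scanning for matches:
  Match 1: '212'
  Match 2: '922'
  Match 3: '149'
Total matches: 3

3


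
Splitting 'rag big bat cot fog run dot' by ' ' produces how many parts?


Splitting by ' ' breaks the string at each occurrence of the separator.
Text: 'rag big bat cot fog run dot'
Parts after split:
  Part 1: 'rag'
  Part 2: 'big'
  Part 3: 'bat'
  Part 4: 'cot'
  Part 5: 'fog'
  Part 6: 'run'
  Part 7: 'dot'
Total parts: 7

7


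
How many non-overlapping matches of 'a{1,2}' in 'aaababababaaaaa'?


Pattern 'a{1,2}' matches between 1 and 2 consecutive a's (greedy).
String: 'aaababababaaaaa'
Finding runs of a's and applying greedy matching:
  Run at pos 0: 'aaa' (length 3)
  Run at pos 4: 'a' (length 1)
  Run at pos 6: 'a' (length 1)
  Run at pos 8: 'a' (length 1)
  Run at pos 10: 'aaaaa' (length 5)
Matches: ['aa', 'a', 'a', 'a', 'a', 'aa', 'aa', 'a']
Count: 8

8


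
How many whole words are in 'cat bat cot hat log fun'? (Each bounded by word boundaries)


Word boundaries (\b) mark the start/end of each word.
Text: 'cat bat cot hat log fun'
Splitting by whitespace:
  Word 1: 'cat'
  Word 2: 'bat'
  Word 3: 'cot'
  Word 4: 'hat'
  Word 5: 'log'
  Word 6: 'fun'
Total whole words: 6

6


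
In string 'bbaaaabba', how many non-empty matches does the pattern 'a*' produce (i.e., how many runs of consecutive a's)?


Pattern 'a*' matches zero or more a's. We want non-empty runs of consecutive a's.
String: 'bbaaaabba'
Walking through the string to find runs of a's:
  Run 1: positions 2-5 -> 'aaaa'
  Run 2: positions 8-8 -> 'a'
Non-empty runs found: ['aaaa', 'a']
Count: 2

2


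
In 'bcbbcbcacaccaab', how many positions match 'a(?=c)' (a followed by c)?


Lookahead 'a(?=c)' matches 'a' only when followed by 'c'.
String: 'bcbbcbcacaccaab'
Checking each position where char is 'a':
  pos 7: 'a' -> MATCH (next='c')
  pos 9: 'a' -> MATCH (next='c')
  pos 12: 'a' -> no (next='a')
  pos 13: 'a' -> no (next='b')
Matching positions: [7, 9]
Count: 2

2


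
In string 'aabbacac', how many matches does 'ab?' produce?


Pattern 'ab?' matches 'a' optionally followed by 'b'.
String: 'aabbacac'
Scanning left to right for 'a' then checking next char:
  Match 1: 'a' (a not followed by b)
  Match 2: 'ab' (a followed by b)
  Match 3: 'a' (a not followed by b)
  Match 4: 'a' (a not followed by b)
Total matches: 4

4


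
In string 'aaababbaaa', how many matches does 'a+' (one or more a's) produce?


Pattern 'a+' matches one or more consecutive a's.
String: 'aaababbaaa'
Scanning for runs of a:
  Match 1: 'aaa' (length 3)
  Match 2: 'a' (length 1)
  Match 3: 'aaa' (length 3)
Total matches: 3

3


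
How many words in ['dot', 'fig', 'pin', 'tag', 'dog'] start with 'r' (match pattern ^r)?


Pattern ^r anchors to start of word. Check which words begin with 'r':
  'dot' -> no
  'fig' -> no
  'pin' -> no
  'tag' -> no
  'dog' -> no
Matching words: []
Count: 0

0


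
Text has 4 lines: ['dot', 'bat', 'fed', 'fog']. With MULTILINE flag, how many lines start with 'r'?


With MULTILINE flag, ^ matches the start of each line.
Lines: ['dot', 'bat', 'fed', 'fog']
Checking which lines start with 'r':
  Line 1: 'dot' -> no
  Line 2: 'bat' -> no
  Line 3: 'fed' -> no
  Line 4: 'fog' -> no
Matching lines: []
Count: 0

0


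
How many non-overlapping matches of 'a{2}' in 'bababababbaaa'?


Pattern 'a{2}' matches exactly 2 consecutive a's (greedy, non-overlapping).
String: 'bababababbaaa'
Scanning for runs of a's:
  Run at pos 1: 'a' (length 1) -> 0 match(es)
  Run at pos 3: 'a' (length 1) -> 0 match(es)
  Run at pos 5: 'a' (length 1) -> 0 match(es)
  Run at pos 7: 'a' (length 1) -> 0 match(es)
  Run at pos 10: 'aaa' (length 3) -> 1 match(es)
Matches found: ['aa']
Total: 1

1


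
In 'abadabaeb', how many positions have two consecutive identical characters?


Looking for consecutive identical characters in 'abadabaeb':
  pos 0-1: 'a' vs 'b' -> different
  pos 1-2: 'b' vs 'a' -> different
  pos 2-3: 'a' vs 'd' -> different
  pos 3-4: 'd' vs 'a' -> different
  pos 4-5: 'a' vs 'b' -> different
  pos 5-6: 'b' vs 'a' -> different
  pos 6-7: 'a' vs 'e' -> different
  pos 7-8: 'e' vs 'b' -> different
Consecutive identical pairs: []
Count: 0

0


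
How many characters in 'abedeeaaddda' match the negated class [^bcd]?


Negated class [^bcd] matches any char NOT in {b, c, d}
Scanning 'abedeeaaddda':
  pos 0: 'a' -> MATCH
  pos 1: 'b' -> no (excluded)
  pos 2: 'e' -> MATCH
  pos 3: 'd' -> no (excluded)
  pos 4: 'e' -> MATCH
  pos 5: 'e' -> MATCH
  pos 6: 'a' -> MATCH
  pos 7: 'a' -> MATCH
  pos 8: 'd' -> no (excluded)
  pos 9: 'd' -> no (excluded)
  pos 10: 'd' -> no (excluded)
  pos 11: 'a' -> MATCH
Total matches: 7

7


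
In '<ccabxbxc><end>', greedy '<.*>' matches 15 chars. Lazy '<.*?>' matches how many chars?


Greedy '<.*>' tries to match as MUCH as possible.
Lazy '<.*?>' tries to match as LITTLE as possible.

String: '<ccabxbxc><end>'
Greedy '<.*>' starts at first '<' and extends to the LAST '>': '<ccabxbxc><end>' (15 chars)
Lazy '<.*?>' starts at first '<' and stops at the FIRST '>': '<ccabxbxc>' (10 chars)

10


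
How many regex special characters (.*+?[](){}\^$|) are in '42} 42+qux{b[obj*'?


Regex special characters are: . * + ? [ ] ( ) { } \ ^ $ |
Scanning '42} 42+qux{b[obj*':
  pos 2: '}' -> SPECIAL
  pos 6: '+' -> SPECIAL
  pos 10: '{' -> SPECIAL
  pos 12: '[' -> SPECIAL
  pos 16: '*' -> SPECIAL
Special chars found: ['}', '+', '{', '[', '*']
Total: 5

5


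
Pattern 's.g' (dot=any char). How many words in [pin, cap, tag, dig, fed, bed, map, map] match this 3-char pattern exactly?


Pattern 's.g' means: starts with 's', any single char, ends with 'g'.
Checking each word (must be exactly 3 chars):
  'pin' (len=3): no
  'cap' (len=3): no
  'tag' (len=3): no
  'dig' (len=3): no
  'fed' (len=3): no
  'bed' (len=3): no
  'map' (len=3): no
  'map' (len=3): no
Matching words: []
Total: 0

0


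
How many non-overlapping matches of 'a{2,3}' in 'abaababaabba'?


Pattern 'a{2,3}' matches between 2 and 3 consecutive a's (greedy).
String: 'abaababaabba'
Finding runs of a's and applying greedy matching:
  Run at pos 0: 'a' (length 1)
  Run at pos 2: 'aa' (length 2)
  Run at pos 5: 'a' (length 1)
  Run at pos 7: 'aa' (length 2)
  Run at pos 11: 'a' (length 1)
Matches: ['aa', 'aa']
Count: 2

2


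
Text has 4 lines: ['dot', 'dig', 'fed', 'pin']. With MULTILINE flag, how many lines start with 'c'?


With MULTILINE flag, ^ matches the start of each line.
Lines: ['dot', 'dig', 'fed', 'pin']
Checking which lines start with 'c':
  Line 1: 'dot' -> no
  Line 2: 'dig' -> no
  Line 3: 'fed' -> no
  Line 4: 'pin' -> no
Matching lines: []
Count: 0

0


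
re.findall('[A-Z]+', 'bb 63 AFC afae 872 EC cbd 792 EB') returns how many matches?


Pattern '[A-Z]+' finds one or more uppercase letters.
Text: 'bb 63 AFC afae 872 EC cbd 792 EB'
Scanning for matches:
  Match 1: 'AFC'
  Match 2: 'EC'
  Match 3: 'EB'
Total matches: 3

3


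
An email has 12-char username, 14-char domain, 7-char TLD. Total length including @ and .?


An email address has format: username@domain.tld
Username length: 12
'@' character: 1
Domain length: 14
'.' character: 1
TLD length: 7
Total = 12 + 1 + 14 + 1 + 7 = 35

35


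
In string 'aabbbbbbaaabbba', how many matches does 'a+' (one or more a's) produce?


Pattern 'a+' matches one or more consecutive a's.
String: 'aabbbbbbaaabbba'
Scanning for runs of a:
  Match 1: 'aa' (length 2)
  Match 2: 'aaa' (length 3)
  Match 3: 'a' (length 1)
Total matches: 3

3


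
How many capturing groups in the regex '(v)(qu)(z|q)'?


To count capturing groups, count each '(' that starts a group.
Pattern: '(v)(qu)(z|q)'
Walking through the pattern:
  Position 0: '(' -> group #1
  Position 3: '(' -> group #2
  Position 7: '(' -> group #3
Total capturing groups: 3

3


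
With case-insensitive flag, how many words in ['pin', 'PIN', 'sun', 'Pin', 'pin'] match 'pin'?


Case-insensitive matching: compare each word's lowercase form to 'pin'.
  'pin' -> lower='pin' -> MATCH
  'PIN' -> lower='pin' -> MATCH
  'sun' -> lower='sun' -> no
  'Pin' -> lower='pin' -> MATCH
  'pin' -> lower='pin' -> MATCH
Matches: ['pin', 'PIN', 'Pin', 'pin']
Count: 4

4


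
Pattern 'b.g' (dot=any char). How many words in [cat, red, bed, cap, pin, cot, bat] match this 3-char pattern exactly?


Pattern 'b.g' means: starts with 'b', any single char, ends with 'g'.
Checking each word (must be exactly 3 chars):
  'cat' (len=3): no
  'red' (len=3): no
  'bed' (len=3): no
  'cap' (len=3): no
  'pin' (len=3): no
  'cot' (len=3): no
  'bat' (len=3): no
Matching words: []
Total: 0

0


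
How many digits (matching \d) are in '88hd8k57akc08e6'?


\d matches any digit 0-9.
Scanning '88hd8k57akc08e6':
  pos 0: '8' -> DIGIT
  pos 1: '8' -> DIGIT
  pos 4: '8' -> DIGIT
  pos 6: '5' -> DIGIT
  pos 7: '7' -> DIGIT
  pos 11: '0' -> DIGIT
  pos 12: '8' -> DIGIT
  pos 14: '6' -> DIGIT
Digits found: ['8', '8', '8', '5', '7', '0', '8', '6']
Total: 8

8


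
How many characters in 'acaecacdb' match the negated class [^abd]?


Negated class [^abd] matches any char NOT in {a, b, d}
Scanning 'acaecacdb':
  pos 0: 'a' -> no (excluded)
  pos 1: 'c' -> MATCH
  pos 2: 'a' -> no (excluded)
  pos 3: 'e' -> MATCH
  pos 4: 'c' -> MATCH
  pos 5: 'a' -> no (excluded)
  pos 6: 'c' -> MATCH
  pos 7: 'd' -> no (excluded)
  pos 8: 'b' -> no (excluded)
Total matches: 4

4


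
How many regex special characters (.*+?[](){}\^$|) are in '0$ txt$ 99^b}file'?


Regex special characters are: . * + ? [ ] ( ) { } \ ^ $ |
Scanning '0$ txt$ 99^b}file':
  pos 1: '$' -> SPECIAL
  pos 6: '$' -> SPECIAL
  pos 10: '^' -> SPECIAL
  pos 12: '}' -> SPECIAL
Special chars found: ['$', '$', '^', '}']
Total: 4

4


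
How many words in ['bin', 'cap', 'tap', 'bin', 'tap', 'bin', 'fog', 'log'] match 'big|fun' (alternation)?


Alternation 'big|fun' matches either 'big' or 'fun'.
Checking each word:
  'bin' -> no
  'cap' -> no
  'tap' -> no
  'bin' -> no
  'tap' -> no
  'bin' -> no
  'fog' -> no
  'log' -> no
Matches: []
Count: 0

0


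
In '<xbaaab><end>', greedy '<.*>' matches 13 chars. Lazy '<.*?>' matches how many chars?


Greedy '<.*>' tries to match as MUCH as possible.
Lazy '<.*?>' tries to match as LITTLE as possible.

String: '<xbaaab><end>'
Greedy '<.*>' starts at first '<' and extends to the LAST '>': '<xbaaab><end>' (13 chars)
Lazy '<.*?>' starts at first '<' and stops at the FIRST '>': '<xbaaab>' (8 chars)

8


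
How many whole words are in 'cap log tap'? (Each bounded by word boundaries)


Word boundaries (\b) mark the start/end of each word.
Text: 'cap log tap'
Splitting by whitespace:
  Word 1: 'cap'
  Word 2: 'log'
  Word 3: 'tap'
Total whole words: 3

3


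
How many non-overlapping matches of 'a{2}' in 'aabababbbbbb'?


Pattern 'a{2}' matches exactly 2 consecutive a's (greedy, non-overlapping).
String: 'aabababbbbbb'
Scanning for runs of a's:
  Run at pos 0: 'aa' (length 2) -> 1 match(es)
  Run at pos 3: 'a' (length 1) -> 0 match(es)
  Run at pos 5: 'a' (length 1) -> 0 match(es)
Matches found: ['aa']
Total: 1

1


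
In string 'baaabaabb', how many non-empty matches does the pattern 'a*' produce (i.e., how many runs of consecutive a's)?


Pattern 'a*' matches zero or more a's. We want non-empty runs of consecutive a's.
String: 'baaabaabb'
Walking through the string to find runs of a's:
  Run 1: positions 1-3 -> 'aaa'
  Run 2: positions 5-6 -> 'aa'
Non-empty runs found: ['aaa', 'aa']
Count: 2

2


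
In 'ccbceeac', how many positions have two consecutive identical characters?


Looking for consecutive identical characters in 'ccbceeac':
  pos 0-1: 'c' vs 'c' -> MATCH ('cc')
  pos 1-2: 'c' vs 'b' -> different
  pos 2-3: 'b' vs 'c' -> different
  pos 3-4: 'c' vs 'e' -> different
  pos 4-5: 'e' vs 'e' -> MATCH ('ee')
  pos 5-6: 'e' vs 'a' -> different
  pos 6-7: 'a' vs 'c' -> different
Consecutive identical pairs: ['cc', 'ee']
Count: 2

2


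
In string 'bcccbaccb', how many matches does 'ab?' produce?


Pattern 'ab?' matches 'a' optionally followed by 'b'.
String: 'bcccbaccb'
Scanning left to right for 'a' then checking next char:
  Match 1: 'a' (a not followed by b)
Total matches: 1

1


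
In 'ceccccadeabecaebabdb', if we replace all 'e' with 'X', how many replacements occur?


re.sub('e', 'X', text) replaces every occurrence of 'e' with 'X'.
Text: 'ceccccadeabecaebabdb'
Scanning for 'e':
  pos 1: 'e' -> replacement #1
  pos 8: 'e' -> replacement #2
  pos 11: 'e' -> replacement #3
  pos 14: 'e' -> replacement #4
Total replacements: 4

4


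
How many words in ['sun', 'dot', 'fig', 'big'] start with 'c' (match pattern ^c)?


Pattern ^c anchors to start of word. Check which words begin with 'c':
  'sun' -> no
  'dot' -> no
  'fig' -> no
  'big' -> no
Matching words: []
Count: 0

0


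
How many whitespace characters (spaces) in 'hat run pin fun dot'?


\s matches whitespace characters (spaces, tabs, etc.).
Text: 'hat run pin fun dot'
This text has 5 words separated by spaces.
Number of spaces = number of words - 1 = 5 - 1 = 4

4


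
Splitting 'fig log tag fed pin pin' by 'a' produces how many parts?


Splitting by 'a' breaks the string at each occurrence of the separator.
Text: 'fig log tag fed pin pin'
Parts after split:
  Part 1: 'fig log t'
  Part 2: 'g fed pin pin'
Total parts: 2

2


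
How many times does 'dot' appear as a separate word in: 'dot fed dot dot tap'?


Scanning each word for exact match 'dot':
  Word 1: 'dot' -> MATCH
  Word 2: 'fed' -> no
  Word 3: 'dot' -> MATCH
  Word 4: 'dot' -> MATCH
  Word 5: 'tap' -> no
Total matches: 3

3


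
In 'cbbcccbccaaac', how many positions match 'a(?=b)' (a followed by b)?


Lookahead 'a(?=b)' matches 'a' only when followed by 'b'.
String: 'cbbcccbccaaac'
Checking each position where char is 'a':
  pos 9: 'a' -> no (next='a')
  pos 10: 'a' -> no (next='a')
  pos 11: 'a' -> no (next='c')
Matching positions: []
Count: 0

0


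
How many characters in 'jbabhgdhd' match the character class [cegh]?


Character class [cegh] matches any of: {c, e, g, h}
Scanning string 'jbabhgdhd' character by character:
  pos 0: 'j' -> no
  pos 1: 'b' -> no
  pos 2: 'a' -> no
  pos 3: 'b' -> no
  pos 4: 'h' -> MATCH
  pos 5: 'g' -> MATCH
  pos 6: 'd' -> no
  pos 7: 'h' -> MATCH
  pos 8: 'd' -> no
Total matches: 3

3


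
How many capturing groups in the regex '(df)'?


To count capturing groups, count each '(' that starts a group.
Pattern: '(df)'
Walking through the pattern:
  Position 0: '(' -> group #1
Total capturing groups: 1

1


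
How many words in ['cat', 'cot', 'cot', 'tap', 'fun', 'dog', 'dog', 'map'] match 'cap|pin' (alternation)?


Alternation 'cap|pin' matches either 'cap' or 'pin'.
Checking each word:
  'cat' -> no
  'cot' -> no
  'cot' -> no
  'tap' -> no
  'fun' -> no
  'dog' -> no
  'dog' -> no
  'map' -> no
Matches: []
Count: 0

0


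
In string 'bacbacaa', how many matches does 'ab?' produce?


Pattern 'ab?' matches 'a' optionally followed by 'b'.
String: 'bacbacaa'
Scanning left to right for 'a' then checking next char:
  Match 1: 'a' (a not followed by b)
  Match 2: 'a' (a not followed by b)
  Match 3: 'a' (a not followed by b)
  Match 4: 'a' (a not followed by b)
Total matches: 4

4


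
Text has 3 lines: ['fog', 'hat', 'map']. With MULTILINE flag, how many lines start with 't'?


With MULTILINE flag, ^ matches the start of each line.
Lines: ['fog', 'hat', 'map']
Checking which lines start with 't':
  Line 1: 'fog' -> no
  Line 2: 'hat' -> no
  Line 3: 'map' -> no
Matching lines: []
Count: 0

0


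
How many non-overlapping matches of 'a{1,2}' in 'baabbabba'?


Pattern 'a{1,2}' matches between 1 and 2 consecutive a's (greedy).
String: 'baabbabba'
Finding runs of a's and applying greedy matching:
  Run at pos 1: 'aa' (length 2)
  Run at pos 5: 'a' (length 1)
  Run at pos 8: 'a' (length 1)
Matches: ['aa', 'a', 'a']
Count: 3

3


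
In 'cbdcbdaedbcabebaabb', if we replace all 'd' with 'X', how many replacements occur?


re.sub('d', 'X', text) replaces every occurrence of 'd' with 'X'.
Text: 'cbdcbdaedbcabebaabb'
Scanning for 'd':
  pos 2: 'd' -> replacement #1
  pos 5: 'd' -> replacement #2
  pos 8: 'd' -> replacement #3
Total replacements: 3

3


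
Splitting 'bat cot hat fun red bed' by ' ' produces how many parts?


Splitting by ' ' breaks the string at each occurrence of the separator.
Text: 'bat cot hat fun red bed'
Parts after split:
  Part 1: 'bat'
  Part 2: 'cot'
  Part 3: 'hat'
  Part 4: 'fun'
  Part 5: 'red'
  Part 6: 'bed'
Total parts: 6

6


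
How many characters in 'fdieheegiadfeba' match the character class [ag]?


Character class [ag] matches any of: {a, g}
Scanning string 'fdieheegiadfeba' character by character:
  pos 0: 'f' -> no
  pos 1: 'd' -> no
  pos 2: 'i' -> no
  pos 3: 'e' -> no
  pos 4: 'h' -> no
  pos 5: 'e' -> no
  pos 6: 'e' -> no
  pos 7: 'g' -> MATCH
  pos 8: 'i' -> no
  pos 9: 'a' -> MATCH
  pos 10: 'd' -> no
  pos 11: 'f' -> no
  pos 12: 'e' -> no
  pos 13: 'b' -> no
  pos 14: 'a' -> MATCH
Total matches: 3

3


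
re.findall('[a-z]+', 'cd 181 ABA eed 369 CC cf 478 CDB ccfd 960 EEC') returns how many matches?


Pattern '[a-z]+' finds one or more lowercase letters.
Text: 'cd 181 ABA eed 369 CC cf 478 CDB ccfd 960 EEC'
Scanning for matches:
  Match 1: 'cd'
  Match 2: 'eed'
  Match 3: 'cf'
  Match 4: 'ccfd'
Total matches: 4

4


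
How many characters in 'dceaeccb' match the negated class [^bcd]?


Negated class [^bcd] matches any char NOT in {b, c, d}
Scanning 'dceaeccb':
  pos 0: 'd' -> no (excluded)
  pos 1: 'c' -> no (excluded)
  pos 2: 'e' -> MATCH
  pos 3: 'a' -> MATCH
  pos 4: 'e' -> MATCH
  pos 5: 'c' -> no (excluded)
  pos 6: 'c' -> no (excluded)
  pos 7: 'b' -> no (excluded)
Total matches: 3

3


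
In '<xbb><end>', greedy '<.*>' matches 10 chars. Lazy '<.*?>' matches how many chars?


Greedy '<.*>' tries to match as MUCH as possible.
Lazy '<.*?>' tries to match as LITTLE as possible.

String: '<xbb><end>'
Greedy '<.*>' starts at first '<' and extends to the LAST '>': '<xbb><end>' (10 chars)
Lazy '<.*?>' starts at first '<' and stops at the FIRST '>': '<xbb>' (5 chars)

5


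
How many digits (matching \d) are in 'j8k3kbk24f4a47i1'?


\d matches any digit 0-9.
Scanning 'j8k3kbk24f4a47i1':
  pos 1: '8' -> DIGIT
  pos 3: '3' -> DIGIT
  pos 7: '2' -> DIGIT
  pos 8: '4' -> DIGIT
  pos 10: '4' -> DIGIT
  pos 12: '4' -> DIGIT
  pos 13: '7' -> DIGIT
  pos 15: '1' -> DIGIT
Digits found: ['8', '3', '2', '4', '4', '4', '7', '1']
Total: 8

8


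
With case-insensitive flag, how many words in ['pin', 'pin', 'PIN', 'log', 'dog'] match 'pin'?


Case-insensitive matching: compare each word's lowercase form to 'pin'.
  'pin' -> lower='pin' -> MATCH
  'pin' -> lower='pin' -> MATCH
  'PIN' -> lower='pin' -> MATCH
  'log' -> lower='log' -> no
  'dog' -> lower='dog' -> no
Matches: ['pin', 'pin', 'PIN']
Count: 3

3


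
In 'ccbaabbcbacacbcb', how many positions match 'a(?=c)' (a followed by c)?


Lookahead 'a(?=c)' matches 'a' only when followed by 'c'.
String: 'ccbaabbcbacacbcb'
Checking each position where char is 'a':
  pos 3: 'a' -> no (next='a')
  pos 4: 'a' -> no (next='b')
  pos 9: 'a' -> MATCH (next='c')
  pos 11: 'a' -> MATCH (next='c')
Matching positions: [9, 11]
Count: 2

2


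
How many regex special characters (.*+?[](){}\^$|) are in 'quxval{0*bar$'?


Regex special characters are: . * + ? [ ] ( ) { } \ ^ $ |
Scanning 'quxval{0*bar$':
  pos 6: '{' -> SPECIAL
  pos 8: '*' -> SPECIAL
  pos 12: '$' -> SPECIAL
Special chars found: ['{', '*', '$']
Total: 3

3


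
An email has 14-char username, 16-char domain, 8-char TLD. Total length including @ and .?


An email address has format: username@domain.tld
Username length: 14
'@' character: 1
Domain length: 16
'.' character: 1
TLD length: 8
Total = 14 + 1 + 16 + 1 + 8 = 40

40


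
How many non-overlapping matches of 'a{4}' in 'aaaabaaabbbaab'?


Pattern 'a{4}' matches exactly 4 consecutive a's (greedy, non-overlapping).
String: 'aaaabaaabbbaab'
Scanning for runs of a's:
  Run at pos 0: 'aaaa' (length 4) -> 1 match(es)
  Run at pos 5: 'aaa' (length 3) -> 0 match(es)
  Run at pos 11: 'aa' (length 2) -> 0 match(es)
Matches found: ['aaaa']
Total: 1

1


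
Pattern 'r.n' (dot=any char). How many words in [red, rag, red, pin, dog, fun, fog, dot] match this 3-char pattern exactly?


Pattern 'r.n' means: starts with 'r', any single char, ends with 'n'.
Checking each word (must be exactly 3 chars):
  'red' (len=3): no
  'rag' (len=3): no
  'red' (len=3): no
  'pin' (len=3): no
  'dog' (len=3): no
  'fun' (len=3): no
  'fog' (len=3): no
  'dot' (len=3): no
Matching words: []
Total: 0

0


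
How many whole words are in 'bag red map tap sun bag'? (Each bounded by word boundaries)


Word boundaries (\b) mark the start/end of each word.
Text: 'bag red map tap sun bag'
Splitting by whitespace:
  Word 1: 'bag'
  Word 2: 'red'
  Word 3: 'map'
  Word 4: 'tap'
  Word 5: 'sun'
  Word 6: 'bag'
Total whole words: 6

6


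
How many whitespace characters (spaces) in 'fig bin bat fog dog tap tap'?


\s matches whitespace characters (spaces, tabs, etc.).
Text: 'fig bin bat fog dog tap tap'
This text has 7 words separated by spaces.
Number of spaces = number of words - 1 = 7 - 1 = 6

6


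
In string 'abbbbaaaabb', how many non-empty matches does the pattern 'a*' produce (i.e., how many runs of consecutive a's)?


Pattern 'a*' matches zero or more a's. We want non-empty runs of consecutive a's.
String: 'abbbbaaaabb'
Walking through the string to find runs of a's:
  Run 1: positions 0-0 -> 'a'
  Run 2: positions 5-8 -> 'aaaa'
Non-empty runs found: ['a', 'aaaa']
Count: 2

2


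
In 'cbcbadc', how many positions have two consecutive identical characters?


Looking for consecutive identical characters in 'cbcbadc':
  pos 0-1: 'c' vs 'b' -> different
  pos 1-2: 'b' vs 'c' -> different
  pos 2-3: 'c' vs 'b' -> different
  pos 3-4: 'b' vs 'a' -> different
  pos 4-5: 'a' vs 'd' -> different
  pos 5-6: 'd' vs 'c' -> different
Consecutive identical pairs: []
Count: 0

0


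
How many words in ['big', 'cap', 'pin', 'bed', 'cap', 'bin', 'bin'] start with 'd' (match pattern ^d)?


Pattern ^d anchors to start of word. Check which words begin with 'd':
  'big' -> no
  'cap' -> no
  'pin' -> no
  'bed' -> no
  'cap' -> no
  'bin' -> no
  'bin' -> no
Matching words: []
Count: 0

0


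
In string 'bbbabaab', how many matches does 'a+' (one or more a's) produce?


Pattern 'a+' matches one or more consecutive a's.
String: 'bbbabaab'
Scanning for runs of a:
  Match 1: 'a' (length 1)
  Match 2: 'aa' (length 2)
Total matches: 2

2


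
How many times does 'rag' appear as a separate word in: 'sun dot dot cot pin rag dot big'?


Scanning each word for exact match 'rag':
  Word 1: 'sun' -> no
  Word 2: 'dot' -> no
  Word 3: 'dot' -> no
  Word 4: 'cot' -> no
  Word 5: 'pin' -> no
  Word 6: 'rag' -> MATCH
  Word 7: 'dot' -> no
  Word 8: 'big' -> no
Total matches: 1

1


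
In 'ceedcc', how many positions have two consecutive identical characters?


Looking for consecutive identical characters in 'ceedcc':
  pos 0-1: 'c' vs 'e' -> different
  pos 1-2: 'e' vs 'e' -> MATCH ('ee')
  pos 2-3: 'e' vs 'd' -> different
  pos 3-4: 'd' vs 'c' -> different
  pos 4-5: 'c' vs 'c' -> MATCH ('cc')
Consecutive identical pairs: ['ee', 'cc']
Count: 2

2


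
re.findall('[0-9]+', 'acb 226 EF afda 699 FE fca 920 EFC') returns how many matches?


Pattern '[0-9]+' finds one or more digits.
Text: 'acb 226 EF afda 699 FE fca 920 EFC'
Scanning for matches:
  Match 1: '226'
  Match 2: '699'
  Match 3: '920'
Total matches: 3

3


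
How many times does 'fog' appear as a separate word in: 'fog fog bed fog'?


Scanning each word for exact match 'fog':
  Word 1: 'fog' -> MATCH
  Word 2: 'fog' -> MATCH
  Word 3: 'bed' -> no
  Word 4: 'fog' -> MATCH
Total matches: 3

3


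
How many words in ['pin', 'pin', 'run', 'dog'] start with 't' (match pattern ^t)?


Pattern ^t anchors to start of word. Check which words begin with 't':
  'pin' -> no
  'pin' -> no
  'run' -> no
  'dog' -> no
Matching words: []
Count: 0

0


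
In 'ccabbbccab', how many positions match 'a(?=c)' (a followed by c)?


Lookahead 'a(?=c)' matches 'a' only when followed by 'c'.
String: 'ccabbbccab'
Checking each position where char is 'a':
  pos 2: 'a' -> no (next='b')
  pos 8: 'a' -> no (next='b')
Matching positions: []
Count: 0

0


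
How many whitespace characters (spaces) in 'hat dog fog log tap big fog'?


\s matches whitespace characters (spaces, tabs, etc.).
Text: 'hat dog fog log tap big fog'
This text has 7 words separated by spaces.
Number of spaces = number of words - 1 = 7 - 1 = 6

6


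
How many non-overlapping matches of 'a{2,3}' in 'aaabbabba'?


Pattern 'a{2,3}' matches between 2 and 3 consecutive a's (greedy).
String: 'aaabbabba'
Finding runs of a's and applying greedy matching:
  Run at pos 0: 'aaa' (length 3)
  Run at pos 5: 'a' (length 1)
  Run at pos 8: 'a' (length 1)
Matches: ['aaa']
Count: 1

1


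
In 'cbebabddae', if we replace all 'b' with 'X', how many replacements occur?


re.sub('b', 'X', text) replaces every occurrence of 'b' with 'X'.
Text: 'cbebabddae'
Scanning for 'b':
  pos 1: 'b' -> replacement #1
  pos 3: 'b' -> replacement #2
  pos 5: 'b' -> replacement #3
Total replacements: 3

3


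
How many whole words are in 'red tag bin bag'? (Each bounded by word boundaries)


Word boundaries (\b) mark the start/end of each word.
Text: 'red tag bin bag'
Splitting by whitespace:
  Word 1: 'red'
  Word 2: 'tag'
  Word 3: 'bin'
  Word 4: 'bag'
Total whole words: 4

4


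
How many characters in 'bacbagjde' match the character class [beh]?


Character class [beh] matches any of: {b, e, h}
Scanning string 'bacbagjde' character by character:
  pos 0: 'b' -> MATCH
  pos 1: 'a' -> no
  pos 2: 'c' -> no
  pos 3: 'b' -> MATCH
  pos 4: 'a' -> no
  pos 5: 'g' -> no
  pos 6: 'j' -> no
  pos 7: 'd' -> no
  pos 8: 'e' -> MATCH
Total matches: 3

3


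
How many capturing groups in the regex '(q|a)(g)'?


To count capturing groups, count each '(' that starts a group.
Pattern: '(q|a)(g)'
Walking through the pattern:
  Position 0: '(' -> group #1
  Position 5: '(' -> group #2
Total capturing groups: 2

2


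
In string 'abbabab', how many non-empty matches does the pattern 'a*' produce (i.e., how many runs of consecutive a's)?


Pattern 'a*' matches zero or more a's. We want non-empty runs of consecutive a's.
String: 'abbabab'
Walking through the string to find runs of a's:
  Run 1: positions 0-0 -> 'a'
  Run 2: positions 3-3 -> 'a'
  Run 3: positions 5-5 -> 'a'
Non-empty runs found: ['a', 'a', 'a']
Count: 3

3


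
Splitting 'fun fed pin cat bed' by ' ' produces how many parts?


Splitting by ' ' breaks the string at each occurrence of the separator.
Text: 'fun fed pin cat bed'
Parts after split:
  Part 1: 'fun'
  Part 2: 'fed'
  Part 3: 'pin'
  Part 4: 'cat'
  Part 5: 'bed'
Total parts: 5

5


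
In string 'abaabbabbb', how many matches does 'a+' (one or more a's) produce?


Pattern 'a+' matches one or more consecutive a's.
String: 'abaabbabbb'
Scanning for runs of a:
  Match 1: 'a' (length 1)
  Match 2: 'aa' (length 2)
  Match 3: 'a' (length 1)
Total matches: 3

3


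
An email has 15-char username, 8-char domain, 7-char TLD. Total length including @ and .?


An email address has format: username@domain.tld
Username length: 15
'@' character: 1
Domain length: 8
'.' character: 1
TLD length: 7
Total = 15 + 1 + 8 + 1 + 7 = 32

32


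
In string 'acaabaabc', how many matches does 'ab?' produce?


Pattern 'ab?' matches 'a' optionally followed by 'b'.
String: 'acaabaabc'
Scanning left to right for 'a' then checking next char:
  Match 1: 'a' (a not followed by b)
  Match 2: 'a' (a not followed by b)
  Match 3: 'ab' (a followed by b)
  Match 4: 'a' (a not followed by b)
  Match 5: 'ab' (a followed by b)
Total matches: 5

5


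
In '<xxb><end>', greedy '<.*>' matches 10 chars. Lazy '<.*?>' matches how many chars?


Greedy '<.*>' tries to match as MUCH as possible.
Lazy '<.*?>' tries to match as LITTLE as possible.

String: '<xxb><end>'
Greedy '<.*>' starts at first '<' and extends to the LAST '>': '<xxb><end>' (10 chars)
Lazy '<.*?>' starts at first '<' and stops at the FIRST '>': '<xxb>' (5 chars)

5


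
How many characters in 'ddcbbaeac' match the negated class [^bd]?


Negated class [^bd] matches any char NOT in {b, d}
Scanning 'ddcbbaeac':
  pos 0: 'd' -> no (excluded)
  pos 1: 'd' -> no (excluded)
  pos 2: 'c' -> MATCH
  pos 3: 'b' -> no (excluded)
  pos 4: 'b' -> no (excluded)
  pos 5: 'a' -> MATCH
  pos 6: 'e' -> MATCH
  pos 7: 'a' -> MATCH
  pos 8: 'c' -> MATCH
Total matches: 5

5


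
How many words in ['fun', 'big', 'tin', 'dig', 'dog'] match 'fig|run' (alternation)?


Alternation 'fig|run' matches either 'fig' or 'run'.
Checking each word:
  'fun' -> no
  'big' -> no
  'tin' -> no
  'dig' -> no
  'dog' -> no
Matches: []
Count: 0

0


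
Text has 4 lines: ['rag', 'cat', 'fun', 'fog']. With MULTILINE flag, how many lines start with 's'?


With MULTILINE flag, ^ matches the start of each line.
Lines: ['rag', 'cat', 'fun', 'fog']
Checking which lines start with 's':
  Line 1: 'rag' -> no
  Line 2: 'cat' -> no
  Line 3: 'fun' -> no
  Line 4: 'fog' -> no
Matching lines: []
Count: 0

0


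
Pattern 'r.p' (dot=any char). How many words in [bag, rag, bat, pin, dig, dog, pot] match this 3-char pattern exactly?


Pattern 'r.p' means: starts with 'r', any single char, ends with 'p'.
Checking each word (must be exactly 3 chars):
  'bag' (len=3): no
  'rag' (len=3): no
  'bat' (len=3): no
  'pin' (len=3): no
  'dig' (len=3): no
  'dog' (len=3): no
  'pot' (len=3): no
Matching words: []
Total: 0

0
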